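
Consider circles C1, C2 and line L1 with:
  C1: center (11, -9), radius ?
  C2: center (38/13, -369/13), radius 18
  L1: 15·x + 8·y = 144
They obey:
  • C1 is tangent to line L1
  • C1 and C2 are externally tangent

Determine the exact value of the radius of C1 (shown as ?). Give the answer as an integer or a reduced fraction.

1. [C1‖L1]  r_C1² − 9 = 0  ⇒  r_C1 = 3 (r>0 drops 1)
2. [ext C1·C2]  r_C1² + 36r_C1 − 117 = 0  ⇒  r_C1 = 3 (r>0 drops 1)

3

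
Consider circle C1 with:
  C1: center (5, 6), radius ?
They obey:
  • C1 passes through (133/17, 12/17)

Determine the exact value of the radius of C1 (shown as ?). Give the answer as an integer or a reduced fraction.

6

1. [C1∋P]  r_C1² − 36 = 0  ⇒  r_C1 = 6 (r>0 drops 1)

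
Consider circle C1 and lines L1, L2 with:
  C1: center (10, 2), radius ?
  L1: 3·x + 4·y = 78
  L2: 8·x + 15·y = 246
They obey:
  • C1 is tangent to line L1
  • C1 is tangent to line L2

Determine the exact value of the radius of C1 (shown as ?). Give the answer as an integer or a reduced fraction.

8

1. [C1‖L1]  r_C1² − 64 = 0  ⇒  r_C1 = 8 (r>0 drops 1)
2. [C1‖L2]  r_C1² − 64 = 0  ⇒  r_C1 = 8 (r>0 drops 1)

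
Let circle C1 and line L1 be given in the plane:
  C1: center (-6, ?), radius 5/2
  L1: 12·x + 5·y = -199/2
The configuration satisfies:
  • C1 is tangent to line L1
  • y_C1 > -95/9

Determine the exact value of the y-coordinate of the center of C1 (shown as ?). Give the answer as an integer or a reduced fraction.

1

1. [C1‖L1]  y_C1² + 11y_C1 − 12 = 0  ⇒  y_C1 = -12 or 1
2. given y_C1 > -95/9: keep 1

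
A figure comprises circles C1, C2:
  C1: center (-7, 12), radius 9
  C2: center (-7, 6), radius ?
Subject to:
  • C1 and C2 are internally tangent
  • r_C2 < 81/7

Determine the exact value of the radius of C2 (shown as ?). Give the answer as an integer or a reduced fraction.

3

1. [int C1,C2]  r_C2² − 18r_C2 + 45 = 0  ⇒  r_C2 = 3 or 15
2. given r_C2 < 81/7: keep 3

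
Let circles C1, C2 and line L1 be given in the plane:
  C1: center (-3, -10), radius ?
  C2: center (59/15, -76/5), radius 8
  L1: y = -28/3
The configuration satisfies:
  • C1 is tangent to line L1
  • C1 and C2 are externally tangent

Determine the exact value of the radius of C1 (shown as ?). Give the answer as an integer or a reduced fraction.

1. [C1‖L1]  r_C1² − 4/9 = 0  ⇒  r_C1 = 2/3 (r>0 drops 1)
2. [ext C1·C2]  r_C1² + 16r_C1 − 100/9 = 0  ⇒  r_C1 = 2/3 (r>0 drops 1)

2/3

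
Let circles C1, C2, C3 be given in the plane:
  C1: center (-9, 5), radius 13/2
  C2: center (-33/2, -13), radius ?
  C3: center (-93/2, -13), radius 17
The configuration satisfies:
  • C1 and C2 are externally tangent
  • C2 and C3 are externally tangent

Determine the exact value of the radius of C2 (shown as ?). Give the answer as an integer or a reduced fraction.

1. [ext C1·C2]  r_C2² + 13r_C2 − 338 = 0  ⇒  r_C2 = 13 (r>0 drops 1)
2. [ext C2·C3]  r_C2² + 34r_C2 − 611 = 0  ⇒  r_C2 = 13 (r>0 drops 1)

13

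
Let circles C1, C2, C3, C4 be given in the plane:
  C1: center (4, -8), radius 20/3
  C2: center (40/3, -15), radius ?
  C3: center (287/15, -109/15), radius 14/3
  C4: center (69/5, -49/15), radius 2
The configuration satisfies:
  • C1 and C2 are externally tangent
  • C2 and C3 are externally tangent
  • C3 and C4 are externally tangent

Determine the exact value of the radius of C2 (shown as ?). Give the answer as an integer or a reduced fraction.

5

1. [ext C1·C2]  r_C2² + (40/3)r_C2 − 275/3 = 0  ⇒  r_C2 = 5 (r>0 drops 1)
2. [ext C2·C3]  r_C2² + (28/3)r_C2 − 215/3 = 0  ⇒  r_C2 = 5 (r>0 drops 1)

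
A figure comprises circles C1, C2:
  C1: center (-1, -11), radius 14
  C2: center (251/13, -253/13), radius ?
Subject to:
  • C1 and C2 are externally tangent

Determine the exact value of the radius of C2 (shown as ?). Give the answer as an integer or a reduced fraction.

8

1. [ext C1·C2]  r_C2² + 28r_C2 − 288 = 0  ⇒  r_C2 = 8 (r>0 drops 1)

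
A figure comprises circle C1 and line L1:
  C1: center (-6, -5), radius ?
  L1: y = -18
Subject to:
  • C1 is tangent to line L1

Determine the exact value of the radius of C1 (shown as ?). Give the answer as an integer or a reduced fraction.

1. [C1‖L1]  r_C1² − 169 = 0  ⇒  r_C1 = 13 (r>0 drops 1)

13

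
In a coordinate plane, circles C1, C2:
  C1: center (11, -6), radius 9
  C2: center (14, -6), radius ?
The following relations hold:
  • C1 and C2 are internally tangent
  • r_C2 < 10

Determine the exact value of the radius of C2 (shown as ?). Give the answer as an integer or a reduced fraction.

1. [int C1,C2]  r_C2² − 18r_C2 + 72 = 0  ⇒  r_C2 = 6 or 12
2. given r_C2 < 10: keep 6

6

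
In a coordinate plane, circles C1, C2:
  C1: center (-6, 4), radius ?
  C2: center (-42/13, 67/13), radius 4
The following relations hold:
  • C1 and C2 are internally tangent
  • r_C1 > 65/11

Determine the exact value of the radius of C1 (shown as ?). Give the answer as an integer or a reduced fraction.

1. [int C1,C2]  r_C1² − 8r_C1 + 7 = 0  ⇒  r_C1 = 1 or 7
2. given r_C1 > 65/11: keep 7

7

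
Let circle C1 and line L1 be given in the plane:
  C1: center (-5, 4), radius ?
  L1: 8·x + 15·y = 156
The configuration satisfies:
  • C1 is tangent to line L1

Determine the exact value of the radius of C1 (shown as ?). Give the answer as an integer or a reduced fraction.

1. [C1‖L1]  r_C1² − 64 = 0  ⇒  r_C1 = 8 (r>0 drops 1)

8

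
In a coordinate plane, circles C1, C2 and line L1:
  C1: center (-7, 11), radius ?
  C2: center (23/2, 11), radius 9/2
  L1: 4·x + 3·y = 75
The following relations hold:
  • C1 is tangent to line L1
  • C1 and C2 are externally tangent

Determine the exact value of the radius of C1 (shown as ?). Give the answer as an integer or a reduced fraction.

1. [C1‖L1]  r_C1² − 196 = 0  ⇒  r_C1 = 14 (r>0 drops 1)
2. [ext C1·C2]  r_C1² + 9r_C1 − 322 = 0  ⇒  r_C1 = 14 (r>0 drops 1)

14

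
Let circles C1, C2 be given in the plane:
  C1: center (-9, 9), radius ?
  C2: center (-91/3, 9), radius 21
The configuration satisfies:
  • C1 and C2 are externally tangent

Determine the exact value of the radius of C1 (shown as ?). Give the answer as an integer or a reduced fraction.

1. [ext C1·C2]  r_C1² + 42r_C1 − 127/9 = 0  ⇒  r_C1 = 1/3 (r>0 drops 1)

1/3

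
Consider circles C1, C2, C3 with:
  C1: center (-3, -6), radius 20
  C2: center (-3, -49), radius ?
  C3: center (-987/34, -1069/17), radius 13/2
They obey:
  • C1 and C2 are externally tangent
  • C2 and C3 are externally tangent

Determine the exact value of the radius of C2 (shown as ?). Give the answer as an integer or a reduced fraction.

23

1. [ext C1·C2]  r_C2² + 40r_C2 − 1449 = 0  ⇒  r_C2 = 23 (r>0 drops 1)
2. [ext C2·C3]  r_C2² + 13r_C2 − 828 = 0  ⇒  r_C2 = 23 (r>0 drops 1)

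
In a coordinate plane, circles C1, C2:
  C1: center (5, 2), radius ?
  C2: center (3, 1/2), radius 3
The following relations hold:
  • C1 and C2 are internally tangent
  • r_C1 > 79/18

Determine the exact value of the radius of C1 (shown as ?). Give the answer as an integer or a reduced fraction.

11/2

1. [int C1,C2]  r_C1² − 6r_C1 + 11/4 = 0  ⇒  r_C1 = 1/2 or 11/2
2. given r_C1 > 79/18: keep 11/2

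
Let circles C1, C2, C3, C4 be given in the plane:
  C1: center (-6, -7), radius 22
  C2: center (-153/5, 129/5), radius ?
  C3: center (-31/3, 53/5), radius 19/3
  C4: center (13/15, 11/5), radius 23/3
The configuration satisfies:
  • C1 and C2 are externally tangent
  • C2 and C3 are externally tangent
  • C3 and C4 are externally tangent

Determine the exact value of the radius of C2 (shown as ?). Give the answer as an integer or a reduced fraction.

19

1. [ext C1·C2]  r_C2² + 44r_C2 − 1197 = 0  ⇒  r_C2 = 19 (r>0 drops 1)
2. [ext C2·C3]  r_C2² + (38/3)r_C2 − 1805/3 = 0  ⇒  r_C2 = 19 (r>0 drops 1)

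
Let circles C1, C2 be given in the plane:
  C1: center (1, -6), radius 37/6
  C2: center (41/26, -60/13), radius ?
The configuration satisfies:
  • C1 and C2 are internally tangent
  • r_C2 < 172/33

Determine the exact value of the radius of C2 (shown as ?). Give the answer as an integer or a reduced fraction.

1. [int C1,C2]  r_C2² − (37/3)r_C2 + 322/9 = 0  ⇒  r_C2 = 14/3 or 23/3
2. given r_C2 < 172/33: keep 14/3

14/3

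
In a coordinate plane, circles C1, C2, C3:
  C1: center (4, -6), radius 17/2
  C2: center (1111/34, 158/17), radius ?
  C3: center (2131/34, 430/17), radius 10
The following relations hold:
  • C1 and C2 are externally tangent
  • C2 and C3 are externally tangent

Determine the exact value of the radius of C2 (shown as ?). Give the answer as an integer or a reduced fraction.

24

1. [ext C1·C2]  r_C2² + 17r_C2 − 984 = 0  ⇒  r_C2 = 24 (r>0 drops 1)
2. [ext C2·C3]  r_C2² + 20r_C2 − 1056 = 0  ⇒  r_C2 = 24 (r>0 drops 1)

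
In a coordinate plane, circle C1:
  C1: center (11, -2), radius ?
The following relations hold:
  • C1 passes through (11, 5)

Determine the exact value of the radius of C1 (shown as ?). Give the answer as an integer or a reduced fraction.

7

1. [C1∋P]  r_C1² − 49 = 0  ⇒  r_C1 = 7 (r>0 drops 1)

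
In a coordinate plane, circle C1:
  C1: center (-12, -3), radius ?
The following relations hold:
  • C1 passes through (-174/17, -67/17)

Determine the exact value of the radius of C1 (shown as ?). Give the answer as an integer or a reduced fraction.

2

1. [C1∋P]  r_C1² − 4 = 0  ⇒  r_C1 = 2 (r>0 drops 1)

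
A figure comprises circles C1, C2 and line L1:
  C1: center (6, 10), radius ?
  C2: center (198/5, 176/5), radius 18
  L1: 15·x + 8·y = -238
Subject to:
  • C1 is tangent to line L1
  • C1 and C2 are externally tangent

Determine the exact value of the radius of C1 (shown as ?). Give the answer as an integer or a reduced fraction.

1. [C1‖L1]  r_C1² − 576 = 0  ⇒  r_C1 = 24 (r>0 drops 1)
2. [ext C1·C2]  r_C1² + 36r_C1 − 1440 = 0  ⇒  r_C1 = 24 (r>0 drops 1)

24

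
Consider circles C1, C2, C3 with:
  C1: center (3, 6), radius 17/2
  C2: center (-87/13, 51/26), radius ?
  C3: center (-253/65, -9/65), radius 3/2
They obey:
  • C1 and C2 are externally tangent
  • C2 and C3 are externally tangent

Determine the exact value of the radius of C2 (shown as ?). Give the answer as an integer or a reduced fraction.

1. [ext C1·C2]  r_C2² + 17r_C2 − 38 = 0  ⇒  r_C2 = 2 (r>0 drops 1)
2. [ext C2·C3]  r_C2² + 3r_C2 − 10 = 0  ⇒  r_C2 = 2 (r>0 drops 1)

2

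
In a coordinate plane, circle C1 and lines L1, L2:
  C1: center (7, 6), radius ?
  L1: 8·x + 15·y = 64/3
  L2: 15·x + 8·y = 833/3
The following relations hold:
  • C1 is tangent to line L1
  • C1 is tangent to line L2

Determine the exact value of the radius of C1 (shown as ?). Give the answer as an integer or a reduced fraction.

1. [C1‖L1]  r_C1² − 484/9 = 0  ⇒  r_C1 = 22/3 (r>0 drops 1)
2. [C1‖L2]  r_C1² − 484/9 = 0  ⇒  r_C1 = 22/3 (r>0 drops 1)

22/3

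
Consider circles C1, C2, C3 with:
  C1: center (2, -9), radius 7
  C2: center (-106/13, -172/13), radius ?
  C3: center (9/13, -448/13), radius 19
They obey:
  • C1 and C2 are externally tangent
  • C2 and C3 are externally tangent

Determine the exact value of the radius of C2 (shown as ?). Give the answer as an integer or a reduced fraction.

1. [ext C1·C2]  r_C2² + 14r_C2 − 72 = 0  ⇒  r_C2 = 4 (r>0 drops 1)
2. [ext C2·C3]  r_C2² + 38r_C2 − 168 = 0  ⇒  r_C2 = 4 (r>0 drops 1)

4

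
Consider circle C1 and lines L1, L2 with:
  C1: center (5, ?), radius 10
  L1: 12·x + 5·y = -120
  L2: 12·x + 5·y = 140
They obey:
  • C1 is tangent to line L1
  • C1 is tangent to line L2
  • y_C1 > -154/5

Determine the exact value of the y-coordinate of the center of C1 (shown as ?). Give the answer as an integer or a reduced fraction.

1. [C1‖L1]  y_C1² + 72y_C1 + 620 = 0  ⇒  y_C1 = -62 or -10
2. [C1‖L2]  y_C1² − 32y_C1 − 420 = 0  ⇒  y_C1 = -10 or 42

-10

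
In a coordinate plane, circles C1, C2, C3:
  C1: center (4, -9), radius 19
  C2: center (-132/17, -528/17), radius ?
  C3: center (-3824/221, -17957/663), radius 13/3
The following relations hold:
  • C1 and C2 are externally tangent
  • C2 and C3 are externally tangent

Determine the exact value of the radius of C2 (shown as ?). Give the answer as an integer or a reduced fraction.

1. [ext C1·C2]  r_C2² + 38r_C2 − 264 = 0  ⇒  r_C2 = 6 (r>0 drops 1)
2. [ext C2·C3]  r_C2² + (26/3)r_C2 − 88 = 0  ⇒  r_C2 = 6 (r>0 drops 1)

6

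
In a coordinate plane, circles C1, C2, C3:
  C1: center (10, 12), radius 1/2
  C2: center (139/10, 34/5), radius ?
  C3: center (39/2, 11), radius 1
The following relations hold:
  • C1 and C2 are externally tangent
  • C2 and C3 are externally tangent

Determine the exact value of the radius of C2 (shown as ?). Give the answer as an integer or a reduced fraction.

1. [ext C1·C2]  r_C2² + 1r_C2 − 42 = 0  ⇒  r_C2 = 6 (r>0 drops 1)
2. [ext C2·C3]  r_C2² + 2r_C2 − 48 = 0  ⇒  r_C2 = 6 (r>0 drops 1)

6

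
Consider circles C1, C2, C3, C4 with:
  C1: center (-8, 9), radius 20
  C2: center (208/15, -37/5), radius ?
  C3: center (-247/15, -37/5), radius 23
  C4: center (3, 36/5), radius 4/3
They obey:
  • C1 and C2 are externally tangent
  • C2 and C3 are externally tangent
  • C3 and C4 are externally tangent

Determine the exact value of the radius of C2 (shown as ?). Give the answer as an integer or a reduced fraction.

22/3

1. [ext C1·C2]  r_C2² + 40r_C2 − 3124/9 = 0  ⇒  r_C2 = 22/3 (r>0 drops 1)
2. [ext C2·C3]  r_C2² + 46r_C2 − 3520/9 = 0  ⇒  r_C2 = 22/3 (r>0 drops 1)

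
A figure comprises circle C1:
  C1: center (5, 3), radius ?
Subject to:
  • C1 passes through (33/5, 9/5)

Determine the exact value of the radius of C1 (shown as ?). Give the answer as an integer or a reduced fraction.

1. [C1∋P]  r_C1² − 4 = 0  ⇒  r_C1 = 2 (r>0 drops 1)

2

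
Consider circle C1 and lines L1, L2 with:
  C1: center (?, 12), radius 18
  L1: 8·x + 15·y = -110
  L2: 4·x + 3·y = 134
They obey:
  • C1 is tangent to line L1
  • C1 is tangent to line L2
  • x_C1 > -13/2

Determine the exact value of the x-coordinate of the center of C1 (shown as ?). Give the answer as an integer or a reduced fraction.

2

1. [C1‖L1]  x_C1² + (145/2)x_C1 − 149 = 0  ⇒  x_C1 = -149/2 or 2
2. [C1‖L2]  x_C1² − 49x_C1 + 94 = 0  ⇒  x_C1 = 2 or 47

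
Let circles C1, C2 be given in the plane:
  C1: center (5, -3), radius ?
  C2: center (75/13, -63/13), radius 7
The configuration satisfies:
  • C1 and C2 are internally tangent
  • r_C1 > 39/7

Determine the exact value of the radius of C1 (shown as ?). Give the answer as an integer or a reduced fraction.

1. [int C1,C2]  r_C1² − 14r_C1 + 45 = 0  ⇒  r_C1 = 5 or 9
2. given r_C1 > 39/7: keep 9

9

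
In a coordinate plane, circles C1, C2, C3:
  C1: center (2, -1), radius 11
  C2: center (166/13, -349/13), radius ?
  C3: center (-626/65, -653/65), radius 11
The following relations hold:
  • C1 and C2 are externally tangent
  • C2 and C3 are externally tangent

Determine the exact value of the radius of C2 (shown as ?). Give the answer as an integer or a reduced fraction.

17

1. [ext C1·C2]  r_C2² + 22r_C2 − 663 = 0  ⇒  r_C2 = 17 (r>0 drops 1)
2. [ext C2·C3]  r_C2² + 22r_C2 − 663 = 0  ⇒  r_C2 = 17 (r>0 drops 1)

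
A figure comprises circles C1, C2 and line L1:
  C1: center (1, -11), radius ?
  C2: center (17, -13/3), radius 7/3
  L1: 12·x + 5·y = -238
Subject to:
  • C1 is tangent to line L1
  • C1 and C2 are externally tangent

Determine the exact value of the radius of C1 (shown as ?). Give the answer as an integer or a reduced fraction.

1. [C1‖L1]  r_C1² − 225 = 0  ⇒  r_C1 = 15 (r>0 drops 1)
2. [ext C1·C2]  r_C1² + (14/3)r_C1 − 295 = 0  ⇒  r_C1 = 15 (r>0 drops 1)

15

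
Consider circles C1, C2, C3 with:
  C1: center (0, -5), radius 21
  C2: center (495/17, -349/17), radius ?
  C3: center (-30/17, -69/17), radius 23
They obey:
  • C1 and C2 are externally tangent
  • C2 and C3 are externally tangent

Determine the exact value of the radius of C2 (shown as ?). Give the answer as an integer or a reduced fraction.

12

1. [ext C1·C2]  r_C2² + 42r_C2 − 648 = 0  ⇒  r_C2 = 12 (r>0 drops 1)
2. [ext C2·C3]  r_C2² + 46r_C2 − 696 = 0  ⇒  r_C2 = 12 (r>0 drops 1)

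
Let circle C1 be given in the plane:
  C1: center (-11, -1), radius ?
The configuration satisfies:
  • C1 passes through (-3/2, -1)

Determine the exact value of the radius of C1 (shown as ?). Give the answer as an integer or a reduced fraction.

1. [C1∋P]  r_C1² − 361/4 = 0  ⇒  r_C1 = 19/2 (r>0 drops 1)

19/2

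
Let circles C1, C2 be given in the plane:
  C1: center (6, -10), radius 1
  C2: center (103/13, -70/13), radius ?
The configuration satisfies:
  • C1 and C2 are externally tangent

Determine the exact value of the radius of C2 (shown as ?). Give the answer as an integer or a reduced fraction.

4

1. [ext C1·C2]  r_C2² + 2r_C2 − 24 = 0  ⇒  r_C2 = 4 (r>0 drops 1)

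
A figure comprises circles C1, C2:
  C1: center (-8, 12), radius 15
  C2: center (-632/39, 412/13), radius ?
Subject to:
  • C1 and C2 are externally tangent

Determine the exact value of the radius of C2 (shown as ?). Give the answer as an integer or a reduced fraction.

1. [ext C1·C2]  r_C2² + 30r_C2 − 2071/9 = 0  ⇒  r_C2 = 19/3 (r>0 drops 1)

19/3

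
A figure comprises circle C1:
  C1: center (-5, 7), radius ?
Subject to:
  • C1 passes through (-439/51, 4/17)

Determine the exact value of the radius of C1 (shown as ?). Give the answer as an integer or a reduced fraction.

23/3

1. [C1∋P]  r_C1² − 529/9 = 0  ⇒  r_C1 = 23/3 (r>0 drops 1)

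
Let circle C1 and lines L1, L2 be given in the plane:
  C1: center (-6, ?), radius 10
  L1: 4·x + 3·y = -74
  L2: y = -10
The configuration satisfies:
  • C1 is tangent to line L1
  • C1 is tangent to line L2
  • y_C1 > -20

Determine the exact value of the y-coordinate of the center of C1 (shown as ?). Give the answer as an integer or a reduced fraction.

1. [C1‖L1]  y_C1² + (100/3)y_C1 = 0  ⇒  y_C1 = -100/3 or 0
2. [C1‖L2]  y_C1² + 20y_C1 = 0  ⇒  y_C1 = -20 or 0

0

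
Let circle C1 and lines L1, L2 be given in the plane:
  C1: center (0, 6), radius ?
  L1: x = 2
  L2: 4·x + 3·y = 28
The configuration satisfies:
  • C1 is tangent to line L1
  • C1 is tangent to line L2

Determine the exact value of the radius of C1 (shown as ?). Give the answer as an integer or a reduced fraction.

1. [C1‖L1]  r_C1² − 4 = 0  ⇒  r_C1 = 2 (r>0 drops 1)
2. [C1‖L2]  r_C1² − 4 = 0  ⇒  r_C1 = 2 (r>0 drops 1)

2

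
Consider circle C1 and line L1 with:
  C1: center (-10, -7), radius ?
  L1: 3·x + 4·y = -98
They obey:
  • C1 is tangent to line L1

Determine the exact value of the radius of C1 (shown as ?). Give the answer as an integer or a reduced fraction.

8

1. [C1‖L1]  r_C1² − 64 = 0  ⇒  r_C1 = 8 (r>0 drops 1)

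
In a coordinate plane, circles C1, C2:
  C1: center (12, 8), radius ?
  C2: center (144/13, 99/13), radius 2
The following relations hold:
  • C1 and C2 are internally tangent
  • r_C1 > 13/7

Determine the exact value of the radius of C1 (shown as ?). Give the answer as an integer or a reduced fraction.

1. [int C1,C2]  r_C1² − 4r_C1 + 3 = 0  ⇒  r_C1 = 1 or 3
2. given r_C1 > 13/7: keep 3

3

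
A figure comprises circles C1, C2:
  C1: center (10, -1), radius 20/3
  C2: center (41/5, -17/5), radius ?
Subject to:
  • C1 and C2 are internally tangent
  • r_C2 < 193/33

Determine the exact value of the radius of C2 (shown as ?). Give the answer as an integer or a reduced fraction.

11/3

1. [int C1,C2]  r_C2² − (40/3)r_C2 + 319/9 = 0  ⇒  r_C2 = 11/3 or 29/3
2. given r_C2 < 193/33: keep 11/3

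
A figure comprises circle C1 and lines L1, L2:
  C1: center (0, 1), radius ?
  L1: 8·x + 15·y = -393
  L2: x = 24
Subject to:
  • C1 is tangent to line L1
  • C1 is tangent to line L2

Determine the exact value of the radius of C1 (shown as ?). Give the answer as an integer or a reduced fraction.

1. [C1‖L1]  r_C1² − 576 = 0  ⇒  r_C1 = 24 (r>0 drops 1)
2. [C1‖L2]  r_C1² − 576 = 0  ⇒  r_C1 = 24 (r>0 drops 1)

24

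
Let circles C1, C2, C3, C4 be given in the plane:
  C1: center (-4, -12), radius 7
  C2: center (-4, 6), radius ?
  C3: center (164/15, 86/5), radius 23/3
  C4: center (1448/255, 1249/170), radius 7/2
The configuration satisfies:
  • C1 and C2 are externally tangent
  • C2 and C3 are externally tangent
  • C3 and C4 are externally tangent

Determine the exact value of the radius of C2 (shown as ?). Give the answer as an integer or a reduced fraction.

1. [ext C1·C2]  r_C2² + 14r_C2 − 275 = 0  ⇒  r_C2 = 11 (r>0 drops 1)
2. [ext C2·C3]  r_C2² + (46/3)r_C2 − 869/3 = 0  ⇒  r_C2 = 11 (r>0 drops 1)

11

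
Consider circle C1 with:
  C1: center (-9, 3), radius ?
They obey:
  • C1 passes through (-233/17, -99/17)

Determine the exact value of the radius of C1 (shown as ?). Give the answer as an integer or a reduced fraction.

1. [C1∋P]  r_C1² − 100 = 0  ⇒  r_C1 = 10 (r>0 drops 1)

10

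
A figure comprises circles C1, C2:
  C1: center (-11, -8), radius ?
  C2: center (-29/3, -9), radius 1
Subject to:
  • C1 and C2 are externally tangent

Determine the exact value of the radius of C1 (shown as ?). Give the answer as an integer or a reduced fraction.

1. [ext C1·C2]  r_C1² + 2r_C1 − 16/9 = 0  ⇒  r_C1 = 2/3 (r>0 drops 1)

2/3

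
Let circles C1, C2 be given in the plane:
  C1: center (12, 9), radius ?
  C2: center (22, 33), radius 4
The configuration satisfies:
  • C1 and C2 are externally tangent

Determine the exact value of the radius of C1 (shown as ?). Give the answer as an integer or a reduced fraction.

22

1. [ext C1·C2]  r_C1² + 8r_C1 − 660 = 0  ⇒  r_C1 = 22 (r>0 drops 1)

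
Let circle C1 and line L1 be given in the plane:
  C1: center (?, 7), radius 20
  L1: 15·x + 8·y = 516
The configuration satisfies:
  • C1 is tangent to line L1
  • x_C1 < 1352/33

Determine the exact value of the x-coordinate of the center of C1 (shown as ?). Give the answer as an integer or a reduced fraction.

1. [C1‖L1]  x_C1² − (184/3)x_C1 + 1280/3 = 0  ⇒  x_C1 = 8 or 160/3
2. given x_C1 < 1352/33: keep 8

8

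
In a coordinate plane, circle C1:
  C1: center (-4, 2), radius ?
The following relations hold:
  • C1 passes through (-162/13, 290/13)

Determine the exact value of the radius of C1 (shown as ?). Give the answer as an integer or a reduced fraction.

22

1. [C1∋P]  r_C1² − 484 = 0  ⇒  r_C1 = 22 (r>0 drops 1)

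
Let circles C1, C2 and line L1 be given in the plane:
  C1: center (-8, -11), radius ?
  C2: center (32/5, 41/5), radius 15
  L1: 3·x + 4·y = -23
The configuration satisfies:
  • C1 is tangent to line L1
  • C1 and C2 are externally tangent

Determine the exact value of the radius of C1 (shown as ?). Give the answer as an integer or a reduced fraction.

1. [C1‖L1]  r_C1² − 81 = 0  ⇒  r_C1 = 9 (r>0 drops 1)
2. [ext C1·C2]  r_C1² + 30r_C1 − 351 = 0  ⇒  r_C1 = 9 (r>0 drops 1)

9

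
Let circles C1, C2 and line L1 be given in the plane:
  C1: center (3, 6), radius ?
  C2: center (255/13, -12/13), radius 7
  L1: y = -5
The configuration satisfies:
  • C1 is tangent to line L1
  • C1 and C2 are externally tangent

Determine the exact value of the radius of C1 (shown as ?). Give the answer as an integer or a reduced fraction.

11

1. [C1‖L1]  r_C1² − 121 = 0  ⇒  r_C1 = 11 (r>0 drops 1)
2. [ext C1·C2]  r_C1² + 14r_C1 − 275 = 0  ⇒  r_C1 = 11 (r>0 drops 1)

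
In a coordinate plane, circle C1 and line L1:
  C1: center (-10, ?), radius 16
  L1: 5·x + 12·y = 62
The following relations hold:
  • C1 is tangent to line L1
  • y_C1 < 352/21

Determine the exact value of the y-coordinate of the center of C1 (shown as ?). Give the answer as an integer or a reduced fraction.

-8

1. [C1‖L1]  y_C1² − (56/3)y_C1 − 640/3 = 0  ⇒  y_C1 = -8 or 80/3
2. given y_C1 < 352/21: keep -8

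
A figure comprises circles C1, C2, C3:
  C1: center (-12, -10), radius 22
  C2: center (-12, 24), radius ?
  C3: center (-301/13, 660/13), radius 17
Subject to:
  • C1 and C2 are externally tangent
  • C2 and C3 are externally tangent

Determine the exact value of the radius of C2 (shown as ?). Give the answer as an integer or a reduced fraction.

1. [ext C1·C2]  r_C2² + 44r_C2 − 672 = 0  ⇒  r_C2 = 12 (r>0 drops 1)
2. [ext C2·C3]  r_C2² + 34r_C2 − 552 = 0  ⇒  r_C2 = 12 (r>0 drops 1)

12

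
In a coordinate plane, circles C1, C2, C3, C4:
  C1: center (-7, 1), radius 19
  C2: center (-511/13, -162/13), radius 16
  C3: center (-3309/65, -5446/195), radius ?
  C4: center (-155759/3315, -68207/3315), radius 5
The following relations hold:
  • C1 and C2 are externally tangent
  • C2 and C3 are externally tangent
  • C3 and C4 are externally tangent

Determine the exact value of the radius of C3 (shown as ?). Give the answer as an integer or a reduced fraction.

10/3

1. [ext C2·C3]  r_C3² + 32r_C3 − 1060/9 = 0  ⇒  r_C3 = 10/3 (r>0 drops 1)
2. [ext C3·C4]  r_C3² + 10r_C3 − 400/9 = 0  ⇒  r_C3 = 10/3 (r>0 drops 1)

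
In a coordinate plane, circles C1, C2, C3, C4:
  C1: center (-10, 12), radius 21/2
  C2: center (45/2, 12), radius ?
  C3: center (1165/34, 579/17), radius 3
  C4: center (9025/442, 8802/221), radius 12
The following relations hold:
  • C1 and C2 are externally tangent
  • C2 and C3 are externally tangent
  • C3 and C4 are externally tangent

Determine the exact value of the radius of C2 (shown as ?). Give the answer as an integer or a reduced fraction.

22

1. [ext C1·C2]  r_C2² + 21r_C2 − 946 = 0  ⇒  r_C2 = 22 (r>0 drops 1)
2. [ext C2·C3]  r_C2² + 6r_C2 − 616 = 0  ⇒  r_C2 = 22 (r>0 drops 1)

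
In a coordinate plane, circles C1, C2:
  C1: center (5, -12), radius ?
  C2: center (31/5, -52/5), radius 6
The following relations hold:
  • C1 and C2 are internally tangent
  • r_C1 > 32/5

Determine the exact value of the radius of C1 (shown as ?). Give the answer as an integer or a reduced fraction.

1. [int C1,C2]  r_C1² − 12r_C1 + 32 = 0  ⇒  r_C1 = 4 or 8
2. given r_C1 > 32/5: keep 8

8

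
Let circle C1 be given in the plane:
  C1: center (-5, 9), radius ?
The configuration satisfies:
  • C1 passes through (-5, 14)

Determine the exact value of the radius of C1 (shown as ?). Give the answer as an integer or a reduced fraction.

5

1. [C1∋P]  r_C1² − 25 = 0  ⇒  r_C1 = 5 (r>0 drops 1)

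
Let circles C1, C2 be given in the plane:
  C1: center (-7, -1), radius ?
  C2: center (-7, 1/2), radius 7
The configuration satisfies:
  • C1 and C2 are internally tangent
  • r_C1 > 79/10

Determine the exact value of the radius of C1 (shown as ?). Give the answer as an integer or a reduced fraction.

17/2

1. [int C1,C2]  r_C1² − 14r_C1 + 187/4 = 0  ⇒  r_C1 = 11/2 or 17/2
2. given r_C1 > 79/10: keep 17/2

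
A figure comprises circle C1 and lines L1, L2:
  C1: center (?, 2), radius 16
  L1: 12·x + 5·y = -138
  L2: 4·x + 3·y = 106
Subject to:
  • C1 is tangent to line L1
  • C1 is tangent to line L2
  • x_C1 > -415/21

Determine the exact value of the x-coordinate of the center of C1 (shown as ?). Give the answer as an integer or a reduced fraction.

5

1. [C1‖L1]  x_C1² + (74/3)x_C1 − 445/3 = 0  ⇒  x_C1 = -89/3 or 5
2. [C1‖L2]  x_C1² − 50x_C1 + 225 = 0  ⇒  x_C1 = 5 or 45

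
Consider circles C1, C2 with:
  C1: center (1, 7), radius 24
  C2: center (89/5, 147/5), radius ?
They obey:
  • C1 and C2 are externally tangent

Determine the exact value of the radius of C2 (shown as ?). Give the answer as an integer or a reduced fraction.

1. [ext C1·C2]  r_C2² + 48r_C2 − 208 = 0  ⇒  r_C2 = 4 (r>0 drops 1)

4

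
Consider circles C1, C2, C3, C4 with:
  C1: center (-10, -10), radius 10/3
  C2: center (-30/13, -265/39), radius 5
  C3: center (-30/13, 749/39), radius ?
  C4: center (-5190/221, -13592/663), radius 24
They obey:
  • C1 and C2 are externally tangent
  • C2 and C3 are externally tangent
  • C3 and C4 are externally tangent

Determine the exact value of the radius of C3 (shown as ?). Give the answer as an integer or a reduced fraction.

1. [ext C2·C3]  r_C3² + 10r_C3 − 651 = 0  ⇒  r_C3 = 21 (r>0 drops 1)
2. [ext C3·C4]  r_C3² + 48r_C3 − 1449 = 0  ⇒  r_C3 = 21 (r>0 drops 1)

21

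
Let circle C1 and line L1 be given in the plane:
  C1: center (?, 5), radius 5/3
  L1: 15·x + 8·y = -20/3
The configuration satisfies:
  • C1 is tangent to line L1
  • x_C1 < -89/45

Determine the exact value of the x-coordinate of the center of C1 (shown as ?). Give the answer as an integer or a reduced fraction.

-5

1. [C1‖L1]  x_C1² + (56/9)x_C1 + 55/9 = 0  ⇒  x_C1 = -5 or -11/9
2. given x_C1 < -89/45: keep -5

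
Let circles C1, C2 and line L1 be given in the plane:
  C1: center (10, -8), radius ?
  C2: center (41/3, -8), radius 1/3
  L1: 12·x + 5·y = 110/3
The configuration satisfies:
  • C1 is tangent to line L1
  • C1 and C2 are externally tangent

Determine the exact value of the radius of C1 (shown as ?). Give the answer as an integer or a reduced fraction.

10/3

1. [C1‖L1]  r_C1² − 100/9 = 0  ⇒  r_C1 = 10/3 (r>0 drops 1)
2. [ext C1·C2]  r_C1² + (2/3)r_C1 − 40/3 = 0  ⇒  r_C1 = 10/3 (r>0 drops 1)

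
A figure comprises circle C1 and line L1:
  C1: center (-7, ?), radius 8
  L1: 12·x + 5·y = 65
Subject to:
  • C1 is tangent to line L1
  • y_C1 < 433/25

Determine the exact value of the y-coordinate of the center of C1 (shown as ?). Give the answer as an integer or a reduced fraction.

9

1. [C1‖L1]  y_C1² − (298/5)y_C1 + 2277/5 = 0  ⇒  y_C1 = 9 or 253/5
2. given y_C1 < 433/25: keep 9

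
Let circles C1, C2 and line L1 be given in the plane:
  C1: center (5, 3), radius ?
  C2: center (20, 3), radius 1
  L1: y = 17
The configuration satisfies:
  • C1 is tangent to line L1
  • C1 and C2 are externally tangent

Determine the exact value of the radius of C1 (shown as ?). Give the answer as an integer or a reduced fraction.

14

1. [C1‖L1]  r_C1² − 196 = 0  ⇒  r_C1 = 14 (r>0 drops 1)
2. [ext C1·C2]  r_C1² + 2r_C1 − 224 = 0  ⇒  r_C1 = 14 (r>0 drops 1)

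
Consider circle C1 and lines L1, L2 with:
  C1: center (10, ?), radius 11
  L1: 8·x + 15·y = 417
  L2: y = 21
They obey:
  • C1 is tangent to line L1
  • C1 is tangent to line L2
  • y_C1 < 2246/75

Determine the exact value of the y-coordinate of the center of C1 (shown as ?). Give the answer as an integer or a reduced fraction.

1. [C1‖L1]  y_C1² − (674/15)y_C1 + 1048/3 = 0  ⇒  y_C1 = 10 or 524/15
2. [C1‖L2]  y_C1² − 42y_C1 + 320 = 0  ⇒  y_C1 = 10 or 32

10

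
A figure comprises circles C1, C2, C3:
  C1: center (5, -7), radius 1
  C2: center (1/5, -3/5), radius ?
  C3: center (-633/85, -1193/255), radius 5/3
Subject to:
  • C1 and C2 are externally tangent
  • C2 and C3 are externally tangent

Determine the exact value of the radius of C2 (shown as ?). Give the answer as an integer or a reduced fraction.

1. [ext C1·C2]  r_C2² + 2r_C2 − 63 = 0  ⇒  r_C2 = 7 (r>0 drops 1)
2. [ext C2·C3]  r_C2² + (10/3)r_C2 − 217/3 = 0  ⇒  r_C2 = 7 (r>0 drops 1)

7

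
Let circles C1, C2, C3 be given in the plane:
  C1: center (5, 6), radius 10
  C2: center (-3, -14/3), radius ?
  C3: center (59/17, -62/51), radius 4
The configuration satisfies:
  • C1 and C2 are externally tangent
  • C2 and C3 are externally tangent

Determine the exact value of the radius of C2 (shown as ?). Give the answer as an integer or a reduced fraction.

10/3

1. [ext C1·C2]  r_C2² + 20r_C2 − 700/9 = 0  ⇒  r_C2 = 10/3 (r>0 drops 1)
2. [ext C2·C3]  r_C2² + 8r_C2 − 340/9 = 0  ⇒  r_C2 = 10/3 (r>0 drops 1)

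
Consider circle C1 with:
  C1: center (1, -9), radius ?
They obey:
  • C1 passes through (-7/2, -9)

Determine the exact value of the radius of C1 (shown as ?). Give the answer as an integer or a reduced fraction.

1. [C1∋P]  r_C1² − 81/4 = 0  ⇒  r_C1 = 9/2 (r>0 drops 1)

9/2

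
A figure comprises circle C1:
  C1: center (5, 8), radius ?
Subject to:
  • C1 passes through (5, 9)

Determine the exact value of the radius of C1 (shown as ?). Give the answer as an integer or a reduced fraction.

1

1. [C1∋P]  r_C1² − 1 = 0  ⇒  r_C1 = 1 (r>0 drops 1)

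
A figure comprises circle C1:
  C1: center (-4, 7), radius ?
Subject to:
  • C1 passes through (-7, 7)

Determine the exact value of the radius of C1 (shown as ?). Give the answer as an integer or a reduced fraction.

3

1. [C1∋P]  r_C1² − 9 = 0  ⇒  r_C1 = 3 (r>0 drops 1)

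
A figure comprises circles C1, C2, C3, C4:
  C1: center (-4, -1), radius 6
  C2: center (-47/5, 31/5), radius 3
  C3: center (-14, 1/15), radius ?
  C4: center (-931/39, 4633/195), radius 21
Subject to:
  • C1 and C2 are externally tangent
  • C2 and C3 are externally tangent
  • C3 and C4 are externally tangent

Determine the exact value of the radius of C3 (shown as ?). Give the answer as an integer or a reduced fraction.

14/3

1. [ext C2·C3]  r_C3² + 6r_C3 − 448/9 = 0  ⇒  r_C3 = 14/3 (r>0 drops 1)
2. [ext C3·C4]  r_C3² + 42r_C3 − 1960/9 = 0  ⇒  r_C3 = 14/3 (r>0 drops 1)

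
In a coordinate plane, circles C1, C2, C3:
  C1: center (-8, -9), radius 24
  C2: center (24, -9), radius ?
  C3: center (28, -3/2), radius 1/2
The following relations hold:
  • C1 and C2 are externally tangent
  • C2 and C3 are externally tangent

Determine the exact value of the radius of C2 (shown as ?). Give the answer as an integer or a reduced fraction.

8

1. [ext C1·C2]  r_C2² + 48r_C2 − 448 = 0  ⇒  r_C2 = 8 (r>0 drops 1)
2. [ext C2·C3]  r_C2² + 1r_C2 − 72 = 0  ⇒  r_C2 = 8 (r>0 drops 1)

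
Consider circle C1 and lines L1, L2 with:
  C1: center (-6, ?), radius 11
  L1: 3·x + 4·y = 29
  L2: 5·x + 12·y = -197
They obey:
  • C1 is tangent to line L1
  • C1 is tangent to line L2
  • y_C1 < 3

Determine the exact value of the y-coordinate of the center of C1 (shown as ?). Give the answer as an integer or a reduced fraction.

-2

1. [C1‖L1]  y_C1² − (47/2)y_C1 − 51 = 0  ⇒  y_C1 = -2 or 51/2
2. [C1‖L2]  y_C1² + (167/6)y_C1 + 155/3 = 0  ⇒  y_C1 = -155/6 or -2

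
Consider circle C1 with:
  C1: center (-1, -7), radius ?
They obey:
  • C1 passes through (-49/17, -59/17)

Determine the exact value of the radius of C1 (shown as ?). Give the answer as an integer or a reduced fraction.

4

1. [C1∋P]  r_C1² − 16 = 0  ⇒  r_C1 = 4 (r>0 drops 1)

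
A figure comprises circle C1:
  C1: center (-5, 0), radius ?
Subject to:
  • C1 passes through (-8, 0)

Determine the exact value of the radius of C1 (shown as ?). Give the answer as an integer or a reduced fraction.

3

1. [C1∋P]  r_C1² − 9 = 0  ⇒  r_C1 = 3 (r>0 drops 1)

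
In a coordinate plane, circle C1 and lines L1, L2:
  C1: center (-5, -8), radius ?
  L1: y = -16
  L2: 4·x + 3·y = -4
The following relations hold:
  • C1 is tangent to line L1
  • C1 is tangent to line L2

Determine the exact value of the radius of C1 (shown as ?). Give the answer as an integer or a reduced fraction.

1. [C1‖L1]  r_C1² − 64 = 0  ⇒  r_C1 = 8 (r>0 drops 1)
2. [C1‖L2]  r_C1² − 64 = 0  ⇒  r_C1 = 8 (r>0 drops 1)

8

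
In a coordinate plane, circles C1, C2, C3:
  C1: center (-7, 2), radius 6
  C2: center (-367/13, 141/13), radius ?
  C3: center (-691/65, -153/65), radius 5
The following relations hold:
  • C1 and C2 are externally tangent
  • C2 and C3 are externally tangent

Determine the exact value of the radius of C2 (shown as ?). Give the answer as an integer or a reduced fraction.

17

1. [ext C1·C2]  r_C2² + 12r_C2 − 493 = 0  ⇒  r_C2 = 17 (r>0 drops 1)
2. [ext C2·C3]  r_C2² + 10r_C2 − 459 = 0  ⇒  r_C2 = 17 (r>0 drops 1)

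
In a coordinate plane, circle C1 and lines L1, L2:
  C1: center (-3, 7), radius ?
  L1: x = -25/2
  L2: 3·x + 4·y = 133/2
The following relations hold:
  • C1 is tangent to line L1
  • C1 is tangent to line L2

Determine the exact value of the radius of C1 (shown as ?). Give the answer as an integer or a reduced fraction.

19/2

1. [C1‖L1]  r_C1² − 361/4 = 0  ⇒  r_C1 = 19/2 (r>0 drops 1)
2. [C1‖L2]  r_C1² − 361/4 = 0  ⇒  r_C1 = 19/2 (r>0 drops 1)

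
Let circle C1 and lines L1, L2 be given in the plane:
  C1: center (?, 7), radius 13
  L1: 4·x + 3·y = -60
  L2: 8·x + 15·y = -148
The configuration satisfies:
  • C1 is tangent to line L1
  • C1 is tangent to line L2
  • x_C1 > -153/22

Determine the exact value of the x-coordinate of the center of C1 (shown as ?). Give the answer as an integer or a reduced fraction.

-4

1. [C1‖L1]  x_C1² + (81/2)x_C1 + 146 = 0  ⇒  x_C1 = -73/2 or -4
2. [C1‖L2]  x_C1² + (253/4)x_C1 + 237 = 0  ⇒  x_C1 = -237/4 or -4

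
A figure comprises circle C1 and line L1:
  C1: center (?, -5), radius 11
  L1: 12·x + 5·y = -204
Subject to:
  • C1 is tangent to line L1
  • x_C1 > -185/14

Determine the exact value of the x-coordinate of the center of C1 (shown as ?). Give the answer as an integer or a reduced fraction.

1. [C1‖L1]  x_C1² + (179/6)x_C1 + 161/2 = 0  ⇒  x_C1 = -161/6 or -3
2. given x_C1 > -185/14: keep -3

-3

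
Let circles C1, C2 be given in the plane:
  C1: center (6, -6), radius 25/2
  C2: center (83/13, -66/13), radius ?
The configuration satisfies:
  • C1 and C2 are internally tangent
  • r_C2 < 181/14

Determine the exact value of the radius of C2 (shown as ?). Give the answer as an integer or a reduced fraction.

23/2

1. [int C1,C2]  r_C2² − 25r_C2 + 621/4 = 0  ⇒  r_C2 = 23/2 or 27/2
2. given r_C2 < 181/14: keep 23/2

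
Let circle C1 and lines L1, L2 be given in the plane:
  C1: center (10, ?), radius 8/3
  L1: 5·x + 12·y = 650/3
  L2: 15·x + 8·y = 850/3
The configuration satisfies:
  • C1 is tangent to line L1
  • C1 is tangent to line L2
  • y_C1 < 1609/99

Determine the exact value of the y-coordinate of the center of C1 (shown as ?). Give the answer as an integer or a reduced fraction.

1. [C1‖L1]  y_C1² − (250/9)y_C1 + 1661/9 = 0  ⇒  y_C1 = 11 or 151/9
2. [C1‖L2]  y_C1² − (100/3)y_C1 + 737/3 = 0  ⇒  y_C1 = 11 or 67/3

11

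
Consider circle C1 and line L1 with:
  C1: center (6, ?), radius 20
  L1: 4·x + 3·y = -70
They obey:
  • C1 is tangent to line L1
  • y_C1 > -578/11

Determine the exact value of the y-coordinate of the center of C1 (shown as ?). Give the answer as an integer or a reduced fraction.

1. [C1‖L1]  y_C1² + (188/3)y_C1 − 388/3 = 0  ⇒  y_C1 = -194/3 or 2
2. given y_C1 > -578/11: keep 2

2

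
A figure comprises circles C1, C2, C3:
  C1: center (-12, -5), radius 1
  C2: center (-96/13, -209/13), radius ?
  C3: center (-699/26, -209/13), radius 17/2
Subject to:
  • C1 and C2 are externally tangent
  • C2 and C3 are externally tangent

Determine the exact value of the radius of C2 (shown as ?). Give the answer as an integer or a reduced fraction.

11

1. [ext C1·C2]  r_C2² + 2r_C2 − 143 = 0  ⇒  r_C2 = 11 (r>0 drops 1)
2. [ext C2·C3]  r_C2² + 17r_C2 − 308 = 0  ⇒  r_C2 = 11 (r>0 drops 1)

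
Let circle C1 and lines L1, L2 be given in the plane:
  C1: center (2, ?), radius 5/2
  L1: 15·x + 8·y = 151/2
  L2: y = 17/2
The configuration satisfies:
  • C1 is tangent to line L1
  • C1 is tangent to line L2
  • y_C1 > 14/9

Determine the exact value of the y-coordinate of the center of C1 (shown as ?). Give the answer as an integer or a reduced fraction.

11

1. [C1‖L1]  y_C1² − (91/8)y_C1 + 33/8 = 0  ⇒  y_C1 = 3/8 or 11
2. [C1‖L2]  y_C1² − 17y_C1 + 66 = 0  ⇒  y_C1 = 6 or 11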